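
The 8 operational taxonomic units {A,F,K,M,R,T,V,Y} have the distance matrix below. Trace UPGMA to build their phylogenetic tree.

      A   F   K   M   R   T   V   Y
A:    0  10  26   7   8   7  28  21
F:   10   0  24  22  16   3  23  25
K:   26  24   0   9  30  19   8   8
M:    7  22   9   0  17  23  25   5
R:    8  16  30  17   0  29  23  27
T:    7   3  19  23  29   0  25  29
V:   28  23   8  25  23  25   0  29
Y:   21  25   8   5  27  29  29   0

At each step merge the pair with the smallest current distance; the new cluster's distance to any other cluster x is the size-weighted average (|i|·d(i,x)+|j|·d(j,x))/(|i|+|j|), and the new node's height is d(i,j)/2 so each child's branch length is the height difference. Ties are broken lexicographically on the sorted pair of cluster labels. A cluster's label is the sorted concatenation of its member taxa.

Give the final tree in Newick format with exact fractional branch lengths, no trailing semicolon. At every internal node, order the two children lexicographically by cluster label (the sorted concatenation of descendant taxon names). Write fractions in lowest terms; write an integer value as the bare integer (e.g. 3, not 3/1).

(((A:4,R:4):15/4,(F:3/2,T:3/2):25/4):121/32,((K:4,V:4):39/8,(M:5/2,Y:5/2):51/8):85/32)

iteration 1: select F,T (d=3); attach at lengths (3/2, 3/2); label the merged cluster FT
  updated: d(A,FT)=17/2, d(FT,K)=43/2, d(FT,M)=45/2, d(FT,R)=45/2, d(FT,V)=24, d(FT,Y)=27
iteration 2: select M,Y (d=5); attach at lengths (5/2, 5/2); label the merged cluster MY
  updated: d(A,MY)=14, d(FT,MY)=99/4, d(K,MY)=17/2, d(MY,R)=22, d(MY,V)=27
iteration 3: select A,R (d=8); attach at lengths (4, 4); label the merged cluster AR
  updated: d(AR,FT)=31/2, d(AR,K)=28, d(AR,MY)=18, d(AR,V)=51/2
iteration 4: select K,V (d=8); attach at lengths (4, 4); label the merged cluster KV
  updated: d(AR,KV)=107/4, d(FT,KV)=91/4, d(KV,MY)=71/4
iteration 5: select AR,FT (d=31/2); attach at lengths (15/4, 25/4); label the merged cluster AFRT
  updated: d(AFRT,KV)=99/4, d(AFRT,MY)=171/8
iteration 6: select KV,MY (d=71/4); attach at lengths (39/8, 51/8); label the merged cluster KMVY
  updated: d(AFRT,KMVY)=369/16
iteration 7: select AFRT,KMVY (d=369/16); attach at lengths (121/32, 85/32); label the merged cluster AFKMRTVY
final tree: (((A:4,R:4):15/4,(F:3/2,T:3/2):25/4):121/32,((K:4,V:4):39/8,(M:5/2,Y:5/2):51/8):85/32)
total length: 827/16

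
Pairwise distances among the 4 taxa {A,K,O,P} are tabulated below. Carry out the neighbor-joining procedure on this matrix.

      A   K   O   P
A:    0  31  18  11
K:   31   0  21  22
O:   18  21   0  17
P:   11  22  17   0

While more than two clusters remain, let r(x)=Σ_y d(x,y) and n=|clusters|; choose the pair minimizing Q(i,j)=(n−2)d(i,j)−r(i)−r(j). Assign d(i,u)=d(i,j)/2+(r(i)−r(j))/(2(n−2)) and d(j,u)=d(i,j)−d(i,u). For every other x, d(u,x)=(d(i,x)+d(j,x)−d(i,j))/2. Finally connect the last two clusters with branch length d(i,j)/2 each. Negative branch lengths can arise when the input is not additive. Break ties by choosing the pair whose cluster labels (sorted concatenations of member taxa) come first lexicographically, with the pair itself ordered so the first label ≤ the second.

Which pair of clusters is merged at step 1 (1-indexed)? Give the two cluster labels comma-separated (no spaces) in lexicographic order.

A,P

iteration 1: select A,P (d=11, Q=-88); attach at lengths (8, 3); label the merged cluster AP
  updated: d(AP,K)=21, d(AP,O)=12
iteration 2: select AP,K (d=21, Q=-54); attach at lengths (6, 15); label the merged cluster AKP
  updated: d(AKP,O)=6
iteration 3: select AKP,O (d=6); attach at lengths (3, 3); label the merged cluster AKOP
final tree: (((A:8,P:3):6,K:15):3,O:3)
total length: 38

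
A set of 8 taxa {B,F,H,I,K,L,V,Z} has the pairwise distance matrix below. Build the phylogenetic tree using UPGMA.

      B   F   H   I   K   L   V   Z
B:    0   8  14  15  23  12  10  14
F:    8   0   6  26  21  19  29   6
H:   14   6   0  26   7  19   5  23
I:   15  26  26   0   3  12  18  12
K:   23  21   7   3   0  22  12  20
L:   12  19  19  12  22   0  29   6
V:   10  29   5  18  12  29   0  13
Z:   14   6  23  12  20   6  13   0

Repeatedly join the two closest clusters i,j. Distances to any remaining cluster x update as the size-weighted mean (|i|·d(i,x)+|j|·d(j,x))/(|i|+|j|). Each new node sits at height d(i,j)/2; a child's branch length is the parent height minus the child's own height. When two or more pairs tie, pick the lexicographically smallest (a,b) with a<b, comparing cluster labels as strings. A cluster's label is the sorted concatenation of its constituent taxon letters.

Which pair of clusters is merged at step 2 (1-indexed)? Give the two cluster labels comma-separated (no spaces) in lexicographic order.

H,V

1. join I+K (d=3) ⇒ IK; edges |I|=3/2, |K|=3/2
  updated: d(B,IK)=19, d(F,IK)=47/2, d(H,IK)=33/2, d(IK,L)=17, d(IK,V)=15, d(IK,Z)=16
2. join H+V (d=5) ⇒ HV; edges |H|=5/2, |V|=5/2
  updated: d(B,HV)=12, d(F,HV)=35/2, d(HV,IK)=63/4, d(HV,L)=24, d(HV,Z)=18
3. join F+Z (d=6) ⇒ FZ; edges |F|=3, |Z|=3
  updated: d(B,FZ)=11, d(FZ,HV)=71/4, d(FZ,IK)=79/4, d(FZ,L)=25/2
4. join B+FZ (d=11) ⇒ BFZ; edges |B|=11/2, |FZ|=5/2
  updated: d(BFZ,HV)=95/6, d(BFZ,IK)=39/2, d(BFZ,L)=37/3
5. join BFZ+L (d=37/3) ⇒ BFLZ; edges |BFZ|=2/3, |L|=37/6
  updated: d(BFLZ,HV)=143/8, d(BFLZ,IK)=151/8
6. join HV+IK (d=63/4) ⇒ HIKV; edges |HV|=43/8, |IK|=51/8
  updated: d(BFLZ,HIKV)=147/8
7. join BFLZ+HIKV (d=147/8) ⇒ BFHIKLVZ; edges |BFLZ|=145/48, |HIKV|=21/16
final tree: (((B:11/2,(F:3,Z:3):5/2):2/3,L:37/6):145/48,((H:5/2,V:5/2):43/8,(I:3/2,K:3/2):51/8):21/16)
total length: 539/12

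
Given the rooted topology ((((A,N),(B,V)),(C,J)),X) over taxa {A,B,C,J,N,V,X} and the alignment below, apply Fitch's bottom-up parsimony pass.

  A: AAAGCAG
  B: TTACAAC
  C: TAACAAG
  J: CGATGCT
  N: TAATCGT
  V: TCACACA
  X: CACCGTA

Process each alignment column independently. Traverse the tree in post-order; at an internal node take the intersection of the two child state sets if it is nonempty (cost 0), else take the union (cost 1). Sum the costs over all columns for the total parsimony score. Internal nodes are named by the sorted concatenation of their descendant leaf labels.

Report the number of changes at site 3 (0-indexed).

AN@0: {A} ∪ {T} = {A,T} (union, +1)
BV@0: {T} ∩ {T} = {T} (intersection, +0)
ABNV@0: {A,T} ∩ {T} = {T} (intersection, +0)
CJ@0: {T} ∪ {C} = {C,T} (union, +1)
ABCJNV@0: {T} ∩ {C,T} = {T} (intersection, +0)
ABCJNVX@0: {T} ∪ {C} = {C,T} (union, +1)
AN@1: {A} ∩ {A} = {A} (intersection, +0)
BV@1: {T} ∪ {C} = {C,T} (union, +1)
ABNV@1: {A} ∪ {C,T} = {A,C,T} (union, +1)
CJ@1: {A} ∪ {G} = {A,G} (union, +1)
ABCJNV@1: {A,C,T} ∩ {A,G} = {A} (intersection, +0)
ABCJNVX@1: {A} ∩ {A} = {A} (intersection, +0)
AN@2: {A} ∩ {A} = {A} (intersection, +0)
BV@2: {A} ∩ {A} = {A} (intersection, +0)
ABNV@2: {A} ∩ {A} = {A} (intersection, +0)
CJ@2: {A} ∩ {A} = {A} (intersection, +0)
ABCJNV@2: {A} ∩ {A} = {A} (intersection, +0)
ABCJNVX@2: {A} ∪ {C} = {A,C} (union, +1)
AN@3: {G} ∪ {T} = {G,T} (union, +1)
BV@3: {C} ∩ {C} = {C} (intersection, +0)
ABNV@3: {G,T} ∪ {C} = {C,G,T} (union, +1)
CJ@3: {C} ∪ {T} = {C,T} (union, +1)
ABCJNV@3: {C,G,T} ∩ {C,T} = {C,T} (intersection, +0)
ABCJNVX@3: {C,T} ∩ {C} = {C} (intersection, +0)
AN@4: {C} ∩ {C} = {C} (intersection, +0)
BV@4: {A} ∩ {A} = {A} (intersection, +0)
ABNV@4: {C} ∪ {A} = {A,C} (union, +1)
CJ@4: {A} ∪ {G} = {A,G} (union, +1)
ABCJNV@4: {A,C} ∩ {A,G} = {A} (intersection, +0)
ABCJNVX@4: {A} ∪ {G} = {A,G} (union, +1)
AN@5: {A} ∪ {G} = {A,G} (union, +1)
BV@5: {A} ∪ {C} = {A,C} (union, +1)
ABNV@5: {A,G} ∩ {A,C} = {A} (intersection, +0)
CJ@5: {A} ∪ {C} = {A,C} (union, +1)
ABCJNV@5: {A} ∩ {A,C} = {A} (intersection, +0)
ABCJNVX@5: {A} ∪ {T} = {A,T} (union, +1)
AN@6: {G} ∪ {T} = {G,T} (union, +1)
BV@6: {C} ∪ {A} = {A,C} (union, +1)
ABNV@6: {G,T} ∪ {A,C} = {A,C,G,T} (union, +1)
CJ@6: {G} ∪ {T} = {G,T} (union, +1)
ABCJNV@6: {A,C,G,T} ∩ {G,T} = {G,T} (intersection, +0)
ABCJNVX@6: {G,T} ∪ {A} = {A,G,T} (union, +1)
per-site changes: [3, 3, 1, 3, 3, 4, 5]; total = 22

3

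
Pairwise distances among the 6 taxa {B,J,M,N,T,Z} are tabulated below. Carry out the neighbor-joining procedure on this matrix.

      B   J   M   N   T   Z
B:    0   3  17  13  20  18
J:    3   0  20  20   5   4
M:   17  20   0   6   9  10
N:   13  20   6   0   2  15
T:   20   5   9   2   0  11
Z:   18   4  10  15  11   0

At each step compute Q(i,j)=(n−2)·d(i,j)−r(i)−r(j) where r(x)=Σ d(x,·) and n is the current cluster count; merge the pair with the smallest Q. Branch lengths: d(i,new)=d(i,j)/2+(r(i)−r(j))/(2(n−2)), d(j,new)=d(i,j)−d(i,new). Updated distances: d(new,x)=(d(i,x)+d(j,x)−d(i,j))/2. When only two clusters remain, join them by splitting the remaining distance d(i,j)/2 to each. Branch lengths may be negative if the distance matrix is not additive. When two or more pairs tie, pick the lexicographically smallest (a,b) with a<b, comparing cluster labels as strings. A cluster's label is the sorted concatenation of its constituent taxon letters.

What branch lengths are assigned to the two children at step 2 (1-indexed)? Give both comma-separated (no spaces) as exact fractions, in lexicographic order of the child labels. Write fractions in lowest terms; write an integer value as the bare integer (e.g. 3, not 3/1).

71/12,43/12

iteration 1: select B,J (d=3, Q=-111); attach at lengths (31/8, -7/8); label the merged cluster BJ
  updated: d(BJ,M)=17, d(BJ,N)=15, d(BJ,T)=11, d(BJ,Z)=19/2
iteration 2: select BJ,Z (d=19/2, Q=-139/2); attach at lengths (71/12, 43/12); label the merged cluster BJZ
  updated: d(BJZ,M)=35/4, d(BJZ,N)=41/4, d(BJZ,T)=25/4
iteration 3: select BJZ,M (d=35/4, Q=-63/2); attach at lengths (19/4, 4); label the merged cluster BJMZ
  updated: d(BJMZ,N)=15/4, d(BJMZ,T)=13/4
iteration 4: select BJMZ,N (d=15/4, Q=-9); attach at lengths (5/2, 5/4); label the merged cluster BJMNZ
  updated: d(BJMNZ,T)=3/4
iteration 5: select BJMNZ,T (d=3/4); attach at lengths (3/8, 3/8); label the merged cluster BJMNTZ
final tree: (((((B:31/8,J:-7/8):71/12,Z:43/12):19/4,M:4):5/2,N:5/4):3/8,T:3/8)
total length: 103/4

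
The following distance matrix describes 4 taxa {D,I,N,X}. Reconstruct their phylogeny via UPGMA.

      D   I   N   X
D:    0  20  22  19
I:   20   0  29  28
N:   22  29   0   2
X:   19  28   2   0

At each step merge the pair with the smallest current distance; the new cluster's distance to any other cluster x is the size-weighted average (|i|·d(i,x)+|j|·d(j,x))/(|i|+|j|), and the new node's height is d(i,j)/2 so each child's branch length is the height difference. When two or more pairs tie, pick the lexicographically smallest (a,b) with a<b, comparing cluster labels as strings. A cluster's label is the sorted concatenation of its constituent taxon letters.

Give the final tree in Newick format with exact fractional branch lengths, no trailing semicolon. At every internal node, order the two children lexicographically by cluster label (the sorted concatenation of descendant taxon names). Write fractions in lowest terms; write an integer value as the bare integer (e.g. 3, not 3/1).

((D:10,I:10):9/4,(N:1,X:1):45/4)

1. join N+X (d=2) ⇒ NX; edges |N|=1, |X|=1
  updated: d(D,NX)=41/2, d(I,NX)=57/2
2. join D+I (d=20) ⇒ DI; edges |D|=10, |I|=10
  updated: d(DI,NX)=49/2
3. join DI+NX (d=49/2) ⇒ DINX; edges |DI|=9/4, |NX|=45/4
final tree: ((D:10,I:10):9/4,(N:1,X:1):45/4)
total length: 71/2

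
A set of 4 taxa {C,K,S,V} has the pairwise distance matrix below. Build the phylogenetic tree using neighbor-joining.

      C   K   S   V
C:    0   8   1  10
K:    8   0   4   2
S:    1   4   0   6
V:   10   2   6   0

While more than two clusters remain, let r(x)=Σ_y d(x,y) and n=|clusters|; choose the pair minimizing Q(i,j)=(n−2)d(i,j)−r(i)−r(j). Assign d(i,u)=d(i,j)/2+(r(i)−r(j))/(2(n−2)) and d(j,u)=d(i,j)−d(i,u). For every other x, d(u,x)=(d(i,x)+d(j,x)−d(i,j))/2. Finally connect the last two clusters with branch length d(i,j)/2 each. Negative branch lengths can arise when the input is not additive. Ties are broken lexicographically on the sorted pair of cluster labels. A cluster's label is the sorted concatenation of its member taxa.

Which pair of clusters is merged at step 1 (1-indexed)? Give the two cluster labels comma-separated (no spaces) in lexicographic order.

step 1: merge (C,S) at d=1, Q=-28; branch lengths C→5/2, S→-3/2; new cluster CS
  updated: d(CS,K)=11/2, d(CS,V)=15/2
step 2: merge (CS,K) at d=11/2, Q=-15; branch lengths CS→11/2, K→0; new cluster CKS
  updated: d(CKS,V)=2
step 3: merge (CKS,V) at d=2; branch lengths CKS→1, V→1; new cluster CKSV
final tree: (((C:5/2,S:-3/2):11/2,K:0):1,V:1)
total length: 17/2

C,S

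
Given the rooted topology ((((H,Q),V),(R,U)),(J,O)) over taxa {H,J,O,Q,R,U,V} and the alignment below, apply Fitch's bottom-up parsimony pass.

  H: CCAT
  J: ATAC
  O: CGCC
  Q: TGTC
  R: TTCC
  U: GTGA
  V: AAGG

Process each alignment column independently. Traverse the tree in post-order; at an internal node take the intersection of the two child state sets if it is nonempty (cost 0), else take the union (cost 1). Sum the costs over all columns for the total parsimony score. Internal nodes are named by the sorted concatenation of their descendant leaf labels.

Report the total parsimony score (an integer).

HQ@0: {C} ∪ {T} = {C,T} (union, +1)
HQV@0: {C,T} ∪ {A} = {A,C,T} (union, +1)
RU@0: {T} ∪ {G} = {G,T} (union, +1)
HQRUV@0: {A,C,T} ∩ {G,T} = {T} (intersection, +0)
JO@0: {A} ∪ {C} = {A,C} (union, +1)
HJOQRUV@0: {T} ∪ {A,C} = {A,C,T} (union, +1)
HQ@1: {C} ∪ {G} = {C,G} (union, +1)
HQV@1: {C,G} ∪ {A} = {A,C,G} (union, +1)
RU@1: {T} ∩ {T} = {T} (intersection, +0)
HQRUV@1: {A,C,G} ∪ {T} = {A,C,G,T} (union, +1)
JO@1: {T} ∪ {G} = {G,T} (union, +1)
HJOQRUV@1: {A,C,G,T} ∩ {G,T} = {G,T} (intersection, +0)
HQ@2: {A} ∪ {T} = {A,T} (union, +1)
HQV@2: {A,T} ∪ {G} = {A,G,T} (union, +1)
RU@2: {C} ∪ {G} = {C,G} (union, +1)
HQRUV@2: {A,G,T} ∩ {C,G} = {G} (intersection, +0)
JO@2: {A} ∪ {C} = {A,C} (union, +1)
HJOQRUV@2: {G} ∪ {A,C} = {A,C,G} (union, +1)
HQ@3: {T} ∪ {C} = {C,T} (union, +1)
HQV@3: {C,T} ∪ {G} = {C,G,T} (union, +1)
RU@3: {C} ∪ {A} = {A,C} (union, +1)
HQRUV@3: {C,G,T} ∩ {A,C} = {C} (intersection, +0)
JO@3: {C} ∩ {C} = {C} (intersection, +0)
HJOQRUV@3: {C} ∩ {C} = {C} (intersection, +0)
per-site changes: [5, 4, 5, 3]; total = 17

17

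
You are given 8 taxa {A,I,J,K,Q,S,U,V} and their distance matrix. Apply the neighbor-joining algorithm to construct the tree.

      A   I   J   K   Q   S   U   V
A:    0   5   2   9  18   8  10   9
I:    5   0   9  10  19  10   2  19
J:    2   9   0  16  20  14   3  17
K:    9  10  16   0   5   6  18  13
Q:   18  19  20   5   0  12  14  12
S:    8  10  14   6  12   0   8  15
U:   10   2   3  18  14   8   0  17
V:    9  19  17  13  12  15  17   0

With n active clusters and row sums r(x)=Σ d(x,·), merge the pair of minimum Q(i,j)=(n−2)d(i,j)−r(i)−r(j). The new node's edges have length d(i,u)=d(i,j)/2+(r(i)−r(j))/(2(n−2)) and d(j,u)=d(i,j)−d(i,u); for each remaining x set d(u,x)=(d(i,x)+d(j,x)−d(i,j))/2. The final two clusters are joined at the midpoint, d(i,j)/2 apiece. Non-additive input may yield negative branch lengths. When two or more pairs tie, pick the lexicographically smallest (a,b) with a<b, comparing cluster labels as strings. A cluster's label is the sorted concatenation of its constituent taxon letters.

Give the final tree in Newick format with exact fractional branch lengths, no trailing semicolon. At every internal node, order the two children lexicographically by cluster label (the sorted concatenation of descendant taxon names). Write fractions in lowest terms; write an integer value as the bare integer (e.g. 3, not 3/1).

1. join K+Q (d=5, Q=-147) ⇒ KQ; edges |K|=7/12, |Q|=53/12
  updated: d(A,KQ)=11, d(I,KQ)=12, d(J,KQ)=31/2, d(KQ,S)=13/2, d(KQ,U)=27/2, d(KQ,V)=10
2. join KQ+V (d=10, Q=-211/2) ⇒ KQV; edges |KQ|=63/20, |V|=137/20
  updated: d(A,KQV)=5, d(I,KQV)=21/2, d(J,KQV)=45/4, d(KQV,S)=23/4, d(KQV,U)=41/4
3. join KQV+S (d=23/4, Q=-131/2) ⇒ KQSV; edges |KQV|=5/2, |S|=13/4
  updated: d(A,KQSV)=29/8, d(I,KQSV)=59/8, d(J,KQSV)=39/4, d(KQSV,U)=25/4
4. join I+U (d=2, Q=-309/8) ⇒ IU; edges |I|=65/48, |U|=31/48
  updated: d(A,IU)=13/2, d(IU,J)=5, d(IU,KQSV)=93/16
5. join A+J (d=2, Q=-199/8) ⇒ AJ; edges |A|=-5/32, |J|=69/32
  updated: d(AJ,IU)=19/4, d(AJ,KQSV)=91/16
6. join AJ+IU (d=19/4, Q=-65/4) ⇒ AIJU; edges |AJ|=37/16, |IU|=39/16
  updated: d(AIJU,KQSV)=27/8
7. join AIJU+KQSV (d=27/8) ⇒ AIJKQSUV; edges |AIJU|=27/16, |KQSV|=27/16
final tree: (((A:-5/32,J:69/32):37/16,(I:65/48,U:31/48):39/16):27/16,(((K:7/12,Q:53/12):63/20,V:137/20):5/2,S:13/4):27/16)
total length: 263/8

(((A:-5/32,J:69/32):37/16,(I:65/48,U:31/48):39/16):27/16,(((K:7/12,Q:53/12):63/20,V:137/20):5/2,S:13/4):27/16)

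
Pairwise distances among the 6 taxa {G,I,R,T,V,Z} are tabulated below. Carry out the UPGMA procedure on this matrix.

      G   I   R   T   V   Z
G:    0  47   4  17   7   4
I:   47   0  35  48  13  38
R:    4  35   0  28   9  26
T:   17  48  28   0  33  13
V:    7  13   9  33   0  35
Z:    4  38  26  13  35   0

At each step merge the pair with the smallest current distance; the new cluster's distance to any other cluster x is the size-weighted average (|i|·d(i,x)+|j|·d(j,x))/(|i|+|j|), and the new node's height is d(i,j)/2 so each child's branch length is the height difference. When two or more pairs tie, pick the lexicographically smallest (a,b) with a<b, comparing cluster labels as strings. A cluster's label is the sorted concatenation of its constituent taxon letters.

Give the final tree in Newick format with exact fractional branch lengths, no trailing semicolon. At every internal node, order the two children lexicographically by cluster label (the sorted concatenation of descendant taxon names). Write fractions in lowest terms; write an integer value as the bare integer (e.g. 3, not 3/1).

((((G:2,R:2):2,V:4):95/12,(T:13/2,Z:13/2):65/12):371/60,I:181/10)

1. join G+R (d=4) ⇒ GR; edges |G|=2, |R|=2
  updated: d(GR,I)=41, d(GR,T)=45/2, d(GR,V)=8, d(GR,Z)=15
2. join GR+V (d=8) ⇒ GRV; edges |GR|=2, |V|=4
  updated: d(GRV,I)=95/3, d(GRV,T)=26, d(GRV,Z)=65/3
3. join T+Z (d=13) ⇒ TZ; edges |T|=13/2, |Z|=13/2
  updated: d(GRV,TZ)=143/6, d(I,TZ)=43
4. join GRV+TZ (d=143/6) ⇒ GRTVZ; edges |GRV|=95/12, |TZ|=65/12
  updated: d(GRTVZ,I)=181/5
5. join GRTVZ+I (d=181/5) ⇒ GIRTVZ; edges |GRTVZ|=371/60, |I|=181/10
final tree: ((((G:2,R:2):2,V:4):95/12,(T:13/2,Z:13/2):65/12):371/60,I:181/10)
total length: 3637/60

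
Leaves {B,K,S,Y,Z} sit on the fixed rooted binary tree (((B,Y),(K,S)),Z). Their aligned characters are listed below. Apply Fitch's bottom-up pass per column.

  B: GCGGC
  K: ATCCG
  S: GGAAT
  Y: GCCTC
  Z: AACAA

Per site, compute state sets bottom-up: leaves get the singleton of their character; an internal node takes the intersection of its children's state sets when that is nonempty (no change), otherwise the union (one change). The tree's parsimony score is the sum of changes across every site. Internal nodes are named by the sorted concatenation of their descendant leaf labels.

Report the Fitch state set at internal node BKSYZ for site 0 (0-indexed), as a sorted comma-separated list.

A,G

[col 0] BY: children B:{G}, Y:{G} ∩→ {G}; cost 0
[col 0] KS: children K:{A}, S:{G} ∪→ {A,G}; cost 1
[col 0] BKSY: children BY:{G}, KS:{A,G} ∩→ {G}; cost 0
[col 0] BKSYZ: children BKSY:{G}, Z:{A} ∪→ {A,G}; cost 1
[col 1] BY: children B:{C}, Y:{C} ∩→ {C}; cost 0
[col 1] KS: children K:{T}, S:{G} ∪→ {G,T}; cost 1
[col 1] BKSY: children BY:{C}, KS:{G,T} ∪→ {C,G,T}; cost 1
[col 1] BKSYZ: children BKSY:{C,G,T}, Z:{A} ∪→ {A,C,G,T}; cost 1
[col 2] BY: children B:{G}, Y:{C} ∪→ {C,G}; cost 1
[col 2] KS: children K:{C}, S:{A} ∪→ {A,C}; cost 1
[col 2] BKSY: children BY:{C,G}, KS:{A,C} ∩→ {C}; cost 0
[col 2] BKSYZ: children BKSY:{C}, Z:{C} ∩→ {C}; cost 0
[col 3] BY: children B:{G}, Y:{T} ∪→ {G,T}; cost 1
[col 3] KS: children K:{C}, S:{A} ∪→ {A,C}; cost 1
[col 3] BKSY: children BY:{G,T}, KS:{A,C} ∪→ {A,C,G,T}; cost 1
[col 3] BKSYZ: children BKSY:{A,C,G,T}, Z:{A} ∩→ {A}; cost 0
[col 4] BY: children B:{C}, Y:{C} ∩→ {C}; cost 0
[col 4] KS: children K:{G}, S:{T} ∪→ {G,T}; cost 1
[col 4] BKSY: children BY:{C}, KS:{G,T} ∪→ {C,G,T}; cost 1
[col 4] BKSYZ: children BKSY:{C,G,T}, Z:{A} ∪→ {A,C,G,T}; cost 1
per-site changes: [2, 3, 2, 3, 3]; total = 13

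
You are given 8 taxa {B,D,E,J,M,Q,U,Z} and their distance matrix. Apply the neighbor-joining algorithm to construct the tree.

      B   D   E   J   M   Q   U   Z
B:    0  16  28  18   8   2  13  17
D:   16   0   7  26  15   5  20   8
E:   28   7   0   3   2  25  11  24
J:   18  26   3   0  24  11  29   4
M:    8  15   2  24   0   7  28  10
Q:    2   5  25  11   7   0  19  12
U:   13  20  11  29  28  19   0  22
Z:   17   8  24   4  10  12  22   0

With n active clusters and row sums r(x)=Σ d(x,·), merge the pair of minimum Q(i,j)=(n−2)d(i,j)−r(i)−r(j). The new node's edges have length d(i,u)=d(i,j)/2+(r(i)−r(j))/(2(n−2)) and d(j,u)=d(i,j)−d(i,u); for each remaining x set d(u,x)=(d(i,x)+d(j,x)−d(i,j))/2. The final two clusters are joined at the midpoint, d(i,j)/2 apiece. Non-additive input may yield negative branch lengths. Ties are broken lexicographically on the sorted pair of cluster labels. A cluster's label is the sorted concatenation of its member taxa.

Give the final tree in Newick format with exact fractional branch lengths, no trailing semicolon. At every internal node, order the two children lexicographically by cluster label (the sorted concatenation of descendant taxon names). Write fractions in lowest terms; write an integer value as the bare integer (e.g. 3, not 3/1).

1. join E+J (d=3, Q=-197) ⇒ EJ; edges |E|=1/4, |J|=11/4
  updated: d(B,EJ)=43/2, d(D,EJ)=15, d(EJ,M)=23/2, d(EJ,Q)=33/2, d(EJ,U)=37/2, d(EJ,Z)=25/2
2. join B+U (d=13, Q=-133) ⇒ BU; edges |B|=11/5, |U|=54/5
  updated: d(BU,D)=23/2, d(BU,EJ)=27/2, d(BU,M)=23/2, d(BU,Q)=4, d(BU,Z)=13
3. join BU+Q (d=4, Q=-82) ⇒ BQU; edges |BU|=25/8, |Q|=7/8
  updated: d(BQU,D)=25/4, d(BQU,EJ)=13, d(BQU,M)=29/4, d(BQU,Z)=21/2
4. join BQU+D (d=25/4, Q=-125/2) ⇒ BDQU; edges |BQU|=23/12, |D|=13/3
  updated: d(BDQU,EJ)=87/8, d(BDQU,M)=8, d(BDQU,Z)=49/8
5. join BDQU+Z (d=49/8, Q=-331/8) ⇒ BDQUZ; edges |BDQU|=69/32, |Z|=127/32
  updated: d(BDQUZ,EJ)=69/8, d(BDQUZ,M)=95/16
6. join BDQUZ+EJ (d=69/8, Q=-417/16) ⇒ BDEJQUZ; edges |BDQUZ|=49/32, |EJ|=227/32
  updated: d(BDEJQUZ,M)=141/32
7. join BDEJQUZ+M (d=141/32) ⇒ BDEJMQUZ; edges |BDEJQUZ|=141/64, |M|=141/64
final tree: ((((((B:11/5,U:54/5):25/8,Q:7/8):23/12,D:13/3):69/32,Z:127/32):49/32,(E:1/4,J:11/4):227/32):141/64,M:141/64)
total length: 1453/32

((((((B:11/5,U:54/5):25/8,Q:7/8):23/12,D:13/3):69/32,Z:127/32):49/32,(E:1/4,J:11/4):227/32):141/64,M:141/64)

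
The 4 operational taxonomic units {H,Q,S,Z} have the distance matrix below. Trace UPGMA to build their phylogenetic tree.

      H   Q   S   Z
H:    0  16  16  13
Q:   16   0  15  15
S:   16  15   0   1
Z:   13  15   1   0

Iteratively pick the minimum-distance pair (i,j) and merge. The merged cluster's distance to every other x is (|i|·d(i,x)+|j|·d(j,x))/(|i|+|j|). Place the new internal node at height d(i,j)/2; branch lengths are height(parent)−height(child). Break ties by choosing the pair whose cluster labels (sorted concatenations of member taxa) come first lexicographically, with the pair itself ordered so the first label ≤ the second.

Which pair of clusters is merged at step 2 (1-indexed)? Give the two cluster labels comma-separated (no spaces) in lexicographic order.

step 1: merge (S,Z) at d=1; branch lengths S→1/2, Z→1/2; new cluster SZ
  updated: d(H,SZ)=29/2, d(Q,SZ)=15
step 2: merge (H,SZ) at d=29/2; branch lengths H→29/4, SZ→27/4; new cluster HSZ
  updated: d(HSZ,Q)=46/3
step 3: merge (HSZ,Q) at d=46/3; branch lengths HSZ→5/12, Q→23/3; new cluster HQSZ
final tree: ((H:29/4,(S:1/2,Z:1/2):27/4):5/12,Q:23/3)
total length: 277/12

H,SZ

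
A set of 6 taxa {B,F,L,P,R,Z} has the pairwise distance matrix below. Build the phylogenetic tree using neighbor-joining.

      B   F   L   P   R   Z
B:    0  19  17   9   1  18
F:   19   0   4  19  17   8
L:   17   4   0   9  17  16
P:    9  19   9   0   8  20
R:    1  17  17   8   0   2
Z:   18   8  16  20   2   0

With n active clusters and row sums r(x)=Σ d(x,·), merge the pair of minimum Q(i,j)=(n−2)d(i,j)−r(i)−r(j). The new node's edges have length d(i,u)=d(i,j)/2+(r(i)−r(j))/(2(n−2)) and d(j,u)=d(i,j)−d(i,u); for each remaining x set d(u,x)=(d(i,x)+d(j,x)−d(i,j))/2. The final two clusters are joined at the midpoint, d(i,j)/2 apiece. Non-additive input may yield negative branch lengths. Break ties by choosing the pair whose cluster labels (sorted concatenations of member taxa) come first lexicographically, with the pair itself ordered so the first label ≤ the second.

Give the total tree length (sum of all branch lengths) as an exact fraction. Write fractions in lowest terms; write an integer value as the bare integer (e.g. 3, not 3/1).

225/8

1. join F+L (d=4, Q=-114) ⇒ FL; edges |F|=5/2, |L|=3/2
  updated: d(B,FL)=16, d(FL,P)=12, d(FL,R)=15, d(FL,Z)=10
2. join FL+Z (d=10, Q=-73) ⇒ FLZ; edges |FL|=11/2, |Z|=9/2
  updated: d(B,FLZ)=12, d(FLZ,P)=11, d(FLZ,R)=7/2
3. join B+R (d=1, Q=-65/2) ⇒ BR; edges |B|=23/8, |R|=-15/8
  updated: d(BR,FLZ)=29/4, d(BR,P)=8
4. join BR+FLZ (d=29/4, Q=-105/4) ⇒ BFLRZ; edges |BR|=17/8, |FLZ|=41/8
  updated: d(BFLRZ,P)=47/8
5. join BFLRZ+P (d=47/8) ⇒ BFLPRZ; edges |BFLRZ|=47/16, |P|=47/16
final tree: (((B:23/8,R:-15/8):17/8,((F:5/2,L:3/2):11/2,Z:9/2):41/8):47/16,P:47/16)
total length: 225/8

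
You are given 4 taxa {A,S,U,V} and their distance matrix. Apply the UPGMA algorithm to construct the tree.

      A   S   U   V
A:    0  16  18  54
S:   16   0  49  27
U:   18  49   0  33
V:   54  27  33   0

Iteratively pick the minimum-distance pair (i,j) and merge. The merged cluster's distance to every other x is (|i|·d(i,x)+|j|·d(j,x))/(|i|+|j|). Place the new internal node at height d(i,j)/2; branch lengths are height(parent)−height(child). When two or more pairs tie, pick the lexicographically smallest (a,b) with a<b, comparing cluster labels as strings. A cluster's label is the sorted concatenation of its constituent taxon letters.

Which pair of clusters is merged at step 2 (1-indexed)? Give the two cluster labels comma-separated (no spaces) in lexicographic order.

U,V

1. join A+S (d=16) ⇒ AS; edges |A|=8, |S|=8
  updated: d(AS,U)=67/2, d(AS,V)=81/2
2. join U+V (d=33) ⇒ UV; edges |U|=33/2, |V|=33/2
  updated: d(AS,UV)=37
3. join AS+UV (d=37) ⇒ ASUV; edges |AS|=21/2, |UV|=2
final tree: ((A:8,S:8):21/2,(U:33/2,V:33/2):2)
total length: 123/2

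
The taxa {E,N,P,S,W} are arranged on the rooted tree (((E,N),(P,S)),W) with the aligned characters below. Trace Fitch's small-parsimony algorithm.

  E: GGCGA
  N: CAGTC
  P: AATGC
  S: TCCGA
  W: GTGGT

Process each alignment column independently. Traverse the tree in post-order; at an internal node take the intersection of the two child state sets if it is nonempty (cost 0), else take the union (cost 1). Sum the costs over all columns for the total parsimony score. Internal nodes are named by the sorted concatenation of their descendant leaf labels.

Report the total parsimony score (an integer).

site 0, node EN: E={G} ∪ N={C} → {C,G} (+1)
site 0, node PS: P={A} ∪ S={T} → {A,T} (+1)
site 0, node ENPS: EN={C,G} ∪ PS={A,T} → {A,C,G,T} (+1)
site 0, node ENPSW: ENPS={A,C,G,T} ∩ W={G} → {G} (+0)
site 1, node EN: E={G} ∪ N={A} → {A,G} (+1)
site 1, node PS: P={A} ∪ S={C} → {A,C} (+1)
site 1, node ENPS: EN={A,G} ∩ PS={A,C} → {A} (+0)
site 1, node ENPSW: ENPS={A} ∪ W={T} → {A,T} (+1)
site 2, node EN: E={C} ∪ N={G} → {C,G} (+1)
site 2, node PS: P={T} ∪ S={C} → {C,T} (+1)
site 2, node ENPS: EN={C,G} ∩ PS={C,T} → {C} (+0)
site 2, node ENPSW: ENPS={C} ∪ W={G} → {C,G} (+1)
site 3, node EN: E={G} ∪ N={T} → {G,T} (+1)
site 3, node PS: P={G} ∩ S={G} → {G} (+0)
site 3, node ENPS: EN={G,T} ∩ PS={G} → {G} (+0)
site 3, node ENPSW: ENPS={G} ∩ W={G} → {G} (+0)
site 4, node EN: E={A} ∪ N={C} → {A,C} (+1)
site 4, node PS: P={C} ∪ S={A} → {A,C} (+1)
site 4, node ENPS: EN={A,C} ∩ PS={A,C} → {A,C} (+0)
site 4, node ENPSW: ENPS={A,C} ∪ W={T} → {A,C,T} (+1)
per-site changes: [3, 3, 3, 1, 3]; total = 13

13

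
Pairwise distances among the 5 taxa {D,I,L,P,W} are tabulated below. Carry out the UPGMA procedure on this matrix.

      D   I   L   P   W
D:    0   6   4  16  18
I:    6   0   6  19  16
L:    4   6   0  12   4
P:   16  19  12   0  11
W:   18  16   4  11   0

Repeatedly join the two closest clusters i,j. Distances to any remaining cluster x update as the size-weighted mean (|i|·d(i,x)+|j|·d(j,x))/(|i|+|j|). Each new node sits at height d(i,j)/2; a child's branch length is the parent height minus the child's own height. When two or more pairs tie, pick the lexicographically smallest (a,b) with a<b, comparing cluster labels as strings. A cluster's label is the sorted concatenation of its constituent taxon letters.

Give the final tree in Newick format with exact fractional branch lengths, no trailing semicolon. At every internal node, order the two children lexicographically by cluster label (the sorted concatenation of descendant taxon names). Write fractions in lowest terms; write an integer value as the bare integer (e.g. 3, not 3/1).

1. join D+L (d=4) ⇒ DL; edges |D|=2, |L|=2
  updated: d(DL,I)=6, d(DL,P)=14, d(DL,W)=11
2. join DL+I (d=6) ⇒ DIL; edges |DL|=1, |I|=3
  updated: d(DIL,P)=47/3, d(DIL,W)=38/3
3. join P+W (d=11) ⇒ PW; edges |P|=11/2, |W|=11/2
  updated: d(DIL,PW)=85/6
4. join DIL+PW (d=85/6) ⇒ DILPW; edges |DIL|=49/12, |PW|=19/12
final tree: (((D:2,L:2):1,I:3):49/12,(P:11/2,W:11/2):19/12)
total length: 74/3

(((D:2,L:2):1,I:3):49/12,(P:11/2,W:11/2):19/12)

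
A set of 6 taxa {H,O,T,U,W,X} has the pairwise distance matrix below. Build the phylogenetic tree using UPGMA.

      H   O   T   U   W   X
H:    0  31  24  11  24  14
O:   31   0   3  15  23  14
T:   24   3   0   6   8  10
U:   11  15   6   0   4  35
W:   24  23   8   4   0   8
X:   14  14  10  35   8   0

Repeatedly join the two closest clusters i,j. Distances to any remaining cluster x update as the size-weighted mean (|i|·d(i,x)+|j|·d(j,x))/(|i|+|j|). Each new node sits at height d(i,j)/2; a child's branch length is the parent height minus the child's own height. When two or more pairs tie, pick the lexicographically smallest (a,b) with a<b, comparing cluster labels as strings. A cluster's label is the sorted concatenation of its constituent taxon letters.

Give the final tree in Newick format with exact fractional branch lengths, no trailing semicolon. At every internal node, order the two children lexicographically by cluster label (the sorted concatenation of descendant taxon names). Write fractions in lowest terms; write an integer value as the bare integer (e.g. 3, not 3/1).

iteration 1: select O,T (d=3); attach at lengths (3/2, 3/2); label the merged cluster OT
  updated: d(H,OT)=55/2, d(OT,U)=21/2, d(OT,W)=31/2, d(OT,X)=12
iteration 2: select U,W (d=4); attach at lengths (2, 2); label the merged cluster UW
  updated: d(H,UW)=35/2, d(OT,UW)=13, d(UW,X)=43/2
iteration 3: select OT,X (d=12); attach at lengths (9/2, 6); label the merged cluster OTX
  updated: d(H,OTX)=23, d(OTX,UW)=95/6
iteration 4: select OTX,UW (d=95/6); attach at lengths (23/12, 71/12); label the merged cluster OTUWX
  updated: d(H,OTUWX)=104/5
iteration 5: select H,OTUWX (d=104/5); attach at lengths (52/5, 149/60); label the merged cluster HOTUWX
final tree: (H:52/5,(((O:3/2,T:3/2):9/2,X:6):23/12,(U:2,W:2):71/12):149/60)
total length: 2293/60

(H:52/5,(((O:3/2,T:3/2):9/2,X:6):23/12,(U:2,W:2):71/12):149/60)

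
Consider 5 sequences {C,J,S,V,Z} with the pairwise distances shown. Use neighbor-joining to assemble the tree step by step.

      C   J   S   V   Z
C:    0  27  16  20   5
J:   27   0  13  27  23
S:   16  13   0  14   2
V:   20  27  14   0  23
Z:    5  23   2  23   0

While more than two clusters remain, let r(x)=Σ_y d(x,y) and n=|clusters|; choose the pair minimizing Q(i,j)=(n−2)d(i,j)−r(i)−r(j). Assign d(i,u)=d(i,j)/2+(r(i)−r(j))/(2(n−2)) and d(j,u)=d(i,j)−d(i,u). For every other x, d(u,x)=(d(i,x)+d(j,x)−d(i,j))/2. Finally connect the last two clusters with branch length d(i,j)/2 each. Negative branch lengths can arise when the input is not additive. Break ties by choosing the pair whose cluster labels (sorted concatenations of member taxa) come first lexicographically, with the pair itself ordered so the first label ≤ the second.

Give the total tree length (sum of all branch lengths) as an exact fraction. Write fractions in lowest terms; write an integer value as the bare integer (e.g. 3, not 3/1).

iteration 1: select C,Z (d=5, Q=-106); attach at lengths (5, 0); label the merged cluster CZ
  updated: d(CZ,J)=45/2, d(CZ,S)=13/2, d(CZ,V)=19
iteration 2: select CZ,V (d=19, Q=-70); attach at lengths (13/2, 25/2); label the merged cluster CVZ
  updated: d(CVZ,J)=61/4, d(CVZ,S)=3/4
iteration 3: select CVZ,J (d=61/4, Q=-29); attach at lengths (3/2, 55/4); label the merged cluster CJVZ
  updated: d(CJVZ,S)=-3/4
iteration 4: select CJVZ,S (d=-3/4); attach at lengths (-3/8, -3/8); label the merged cluster CJSVZ
final tree: ((((C:5,Z:0):13/2,V:25/2):3/2,J:55/4):-3/8,S:-3/8)
total length: 77/2

77/2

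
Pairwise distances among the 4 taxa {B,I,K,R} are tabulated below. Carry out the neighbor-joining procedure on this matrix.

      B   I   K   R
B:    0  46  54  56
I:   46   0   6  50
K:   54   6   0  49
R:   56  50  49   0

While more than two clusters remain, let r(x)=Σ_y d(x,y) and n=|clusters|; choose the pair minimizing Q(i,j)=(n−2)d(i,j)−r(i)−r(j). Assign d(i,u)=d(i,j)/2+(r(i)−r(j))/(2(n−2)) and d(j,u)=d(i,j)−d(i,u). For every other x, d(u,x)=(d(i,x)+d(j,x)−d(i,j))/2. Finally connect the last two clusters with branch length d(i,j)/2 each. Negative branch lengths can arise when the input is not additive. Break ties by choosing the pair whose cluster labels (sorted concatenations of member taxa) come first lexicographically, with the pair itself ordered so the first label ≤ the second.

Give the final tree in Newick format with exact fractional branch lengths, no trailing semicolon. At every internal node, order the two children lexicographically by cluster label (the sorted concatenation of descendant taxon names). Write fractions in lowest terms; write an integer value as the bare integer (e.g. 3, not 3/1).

(((B:113/4,R:111/4):75/4,I:5/4):19/8,K:19/8)

1. join B+R (d=56, Q=-199) ⇒ BR; edges |B|=113/4, |R|=111/4
  updated: d(BR,I)=20, d(BR,K)=47/2
2. join BR+I (d=20, Q=-99/2) ⇒ BIR; edges |BR|=75/4, |I|=5/4
  updated: d(BIR,K)=19/4
3. join BIR+K (d=19/4) ⇒ BIKR; edges |BIR|=19/8, |K|=19/8
final tree: (((B:113/4,R:111/4):75/4,I:5/4):19/8,K:19/8)
total length: 323/4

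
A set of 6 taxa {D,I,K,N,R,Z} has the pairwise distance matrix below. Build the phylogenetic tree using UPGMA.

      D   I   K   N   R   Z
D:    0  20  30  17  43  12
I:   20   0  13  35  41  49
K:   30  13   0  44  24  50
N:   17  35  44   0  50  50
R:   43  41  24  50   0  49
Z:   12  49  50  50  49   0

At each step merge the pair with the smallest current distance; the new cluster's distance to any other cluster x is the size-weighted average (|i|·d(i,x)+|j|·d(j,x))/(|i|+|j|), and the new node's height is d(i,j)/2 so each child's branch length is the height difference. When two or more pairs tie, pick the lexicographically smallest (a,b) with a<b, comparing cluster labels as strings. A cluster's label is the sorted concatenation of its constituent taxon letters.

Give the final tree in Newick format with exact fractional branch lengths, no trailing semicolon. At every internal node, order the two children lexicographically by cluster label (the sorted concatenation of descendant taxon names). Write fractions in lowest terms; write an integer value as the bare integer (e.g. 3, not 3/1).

(((D:6,Z:6):43/4,N:67/4):137/36,((I:13/2,K:13/2):39/4,R:65/4):155/36)

step 1: merge (D,Z) at d=12; branch lengths D→6, Z→6; new cluster DZ
  updated: d(DZ,I)=69/2, d(DZ,K)=40, d(DZ,N)=67/2, d(DZ,R)=46
step 2: merge (I,K) at d=13; branch lengths I→13/2, K→13/2; new cluster IK
  updated: d(DZ,IK)=149/4, d(IK,N)=79/2, d(IK,R)=65/2
step 3: merge (IK,R) at d=65/2; branch lengths IK→39/4, R→65/4; new cluster IKR
  updated: d(DZ,IKR)=241/6, d(IKR,N)=43
step 4: merge (DZ,N) at d=67/2; branch lengths DZ→43/4, N→67/4; new cluster DNZ
  updated: d(DNZ,IKR)=370/9
step 5: merge (DNZ,IKR) at d=370/9; branch lengths DNZ→137/36, IKR→155/36; new cluster DIKNRZ
final tree: (((D:6,Z:6):43/4,N:67/4):137/36,((I:13/2,K:13/2):39/4,R:65/4):155/36)
total length: 1559/18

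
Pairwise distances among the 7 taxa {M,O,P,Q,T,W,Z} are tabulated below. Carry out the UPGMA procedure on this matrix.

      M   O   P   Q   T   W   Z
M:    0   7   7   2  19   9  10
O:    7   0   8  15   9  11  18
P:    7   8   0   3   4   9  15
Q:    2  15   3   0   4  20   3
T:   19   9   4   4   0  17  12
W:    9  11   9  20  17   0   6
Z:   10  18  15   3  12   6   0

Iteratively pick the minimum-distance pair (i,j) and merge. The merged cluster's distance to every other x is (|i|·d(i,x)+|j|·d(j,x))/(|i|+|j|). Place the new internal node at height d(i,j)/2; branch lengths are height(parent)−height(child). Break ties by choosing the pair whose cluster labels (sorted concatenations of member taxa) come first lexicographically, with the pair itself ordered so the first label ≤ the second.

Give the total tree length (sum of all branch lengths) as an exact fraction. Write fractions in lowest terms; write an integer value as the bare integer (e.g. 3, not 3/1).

iteration 1: select M,Q (d=2); attach at lengths (1, 1); label the merged cluster MQ
  updated: d(MQ,O)=11, d(MQ,P)=5, d(MQ,T)=23/2, d(MQ,W)=29/2, d(MQ,Z)=13/2
iteration 2: select P,T (d=4); attach at lengths (2, 2); label the merged cluster PT
  updated: d(MQ,PT)=33/4, d(O,PT)=17/2, d(PT,W)=13, d(PT,Z)=27/2
iteration 3: select W,Z (d=6); attach at lengths (3, 3); label the merged cluster WZ
  updated: d(MQ,WZ)=21/2, d(O,WZ)=29/2, d(PT,WZ)=53/4
iteration 4: select MQ,PT (d=33/4); attach at lengths (25/8, 17/8); label the merged cluster MPQT
  updated: d(MPQT,O)=39/4, d(MPQT,WZ)=95/8
iteration 5: select MPQT,O (d=39/4); attach at lengths (3/4, 39/8); label the merged cluster MOPQT
  updated: d(MOPQT,WZ)=62/5
iteration 6: select MOPQT,WZ (d=62/5); attach at lengths (53/40, 16/5); label the merged cluster MOPQTWZ
final tree: ((((M:1,Q:1):25/8,(P:2,T:2):17/8):3/4,O:39/8):53/40,(W:3,Z:3):16/5)
total length: 137/5

137/5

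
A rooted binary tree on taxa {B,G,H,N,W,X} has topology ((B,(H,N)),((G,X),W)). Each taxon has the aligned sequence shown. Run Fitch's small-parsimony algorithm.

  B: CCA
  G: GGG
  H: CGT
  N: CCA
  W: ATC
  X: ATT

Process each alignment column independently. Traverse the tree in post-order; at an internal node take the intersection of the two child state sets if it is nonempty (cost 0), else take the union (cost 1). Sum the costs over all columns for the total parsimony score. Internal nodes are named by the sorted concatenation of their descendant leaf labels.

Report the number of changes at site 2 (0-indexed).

HN@0: {C} ∩ {C} = {C} (intersection, +0)
BHN@0: {C} ∩ {C} = {C} (intersection, +0)
GX@0: {G} ∪ {A} = {A,G} (union, +1)
GWX@0: {A,G} ∩ {A} = {A} (intersection, +0)
BGHNWX@0: {C} ∪ {A} = {A,C} (union, +1)
HN@1: {G} ∪ {C} = {C,G} (union, +1)
BHN@1: {C} ∩ {C,G} = {C} (intersection, +0)
GX@1: {G} ∪ {T} = {G,T} (union, +1)
GWX@1: {G,T} ∩ {T} = {T} (intersection, +0)
BGHNWX@1: {C} ∪ {T} = {C,T} (union, +1)
HN@2: {T} ∪ {A} = {A,T} (union, +1)
BHN@2: {A} ∩ {A,T} = {A} (intersection, +0)
GX@2: {G} ∪ {T} = {G,T} (union, +1)
GWX@2: {G,T} ∪ {C} = {C,G,T} (union, +1)
BGHNWX@2: {A} ∪ {C,G,T} = {A,C,G,T} (union, +1)
per-site changes: [2, 3, 4]; total = 9

4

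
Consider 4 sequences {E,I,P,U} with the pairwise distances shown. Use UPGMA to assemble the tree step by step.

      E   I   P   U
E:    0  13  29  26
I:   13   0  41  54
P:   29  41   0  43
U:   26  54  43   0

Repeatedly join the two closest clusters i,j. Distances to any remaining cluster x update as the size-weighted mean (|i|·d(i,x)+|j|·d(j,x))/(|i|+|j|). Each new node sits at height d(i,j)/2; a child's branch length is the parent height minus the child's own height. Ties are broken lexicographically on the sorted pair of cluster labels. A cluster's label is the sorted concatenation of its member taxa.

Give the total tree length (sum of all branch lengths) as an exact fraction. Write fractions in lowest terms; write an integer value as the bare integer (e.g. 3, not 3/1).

step 1: merge (E,I) at d=13; branch lengths E→13/2, I→13/2; new cluster EI
  updated: d(EI,P)=35, d(EI,U)=40
step 2: merge (EI,P) at d=35; branch lengths EI→11, P→35/2; new cluster EIP
  updated: d(EIP,U)=41
step 3: merge (EIP,U) at d=41; branch lengths EIP→3, U→41/2; new cluster EIPU
final tree: (((E:13/2,I:13/2):11,P:35/2):3,U:41/2)
total length: 65

65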